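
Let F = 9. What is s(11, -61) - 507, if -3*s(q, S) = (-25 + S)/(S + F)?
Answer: -39589/78 ≈ -507.55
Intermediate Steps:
s(q, S) = -(-25 + S)/(3*(9 + S)) (s(q, S) = -(-25 + S)/(3*(S + 9)) = -(-25 + S)/(3*(9 + S)))
s(11, -61) - 507 = (25 - 1*(-61))/(3*(9 - 61)) - 507 = (⅓)*(25 + 61)/(-52) - 507 = (⅓)*(-1/52)*86 - 507 = -43/78 - 507 = -39589/78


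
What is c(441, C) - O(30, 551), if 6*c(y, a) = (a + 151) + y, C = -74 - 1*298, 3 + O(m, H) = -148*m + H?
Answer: 11786/3 ≈ 3928.7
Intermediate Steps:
O(m, H) = -3 + H - 148*m (O(m, H) = -3 + (-148*m + H) = -3 + (H - 148*m) = -3 + H - 148*m)
C = -372 (C = -74 - 298 = -372)
c(y, a) = 151/6 + a/6 + y/6 (c(y, a) = ((a + 151) + y)/6 = ((151 + a) + y)/6 = (151 + a + y)/6 = 151/6 + a/6 + y/6)
c(441, C) - O(30, 551) = (151/6 + (⅙)*(-372) + (⅙)*441) - (-3 + 551 - 148*30) = (151/6 - 62 + 147/2) - (-3 + 551 - 4440) = 110/3 - 1*(-3892) = 110/3 + 3892 = 11786/3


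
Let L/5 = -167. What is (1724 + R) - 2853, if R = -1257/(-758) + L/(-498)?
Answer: -106230130/94371 ≈ -1125.7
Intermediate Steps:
L = -835 (L = 5*(-167) = -835)
R = 314729/94371 (R = -1257/(-758) - 835/(-498) = -1257*(-1/758) - 835*(-1/498) = 1257/758 + 835/498 = 314729/94371 ≈ 3.3350)
(1724 + R) - 2853 = (1724 + 314729/94371) - 2853 = 163010333/94371 - 2853 = -106230130/94371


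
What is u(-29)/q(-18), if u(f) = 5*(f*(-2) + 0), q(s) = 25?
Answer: 58/5 ≈ 11.600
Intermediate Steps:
u(f) = -10*f (u(f) = 5*(-2*f + 0) = 5*(-2*f) = -10*f)
u(-29)/q(-18) = -10*(-29)/25 = 290*(1/25) = 58/5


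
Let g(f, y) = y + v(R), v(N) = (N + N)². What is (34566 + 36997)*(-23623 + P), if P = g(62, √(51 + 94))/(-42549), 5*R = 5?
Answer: -71930478223453/42549 - 71563*√145/42549 ≈ -1.6905e+9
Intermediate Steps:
R = 1 (R = (⅕)*5 = 1)
v(N) = 4*N² (v(N) = (2*N)² = 4*N²)
g(f, y) = 4 + y (g(f, y) = y + 4*1² = y + 4*1 = y + 4 = 4 + y)
P = -4/42549 - √145/42549 (P = (4 + √(51 + 94))/(-42549) = (4 + √145)*(-1/42549) = -4/42549 - √145/42549 ≈ -0.00037701)
(34566 + 36997)*(-23623 + P) = (34566 + 36997)*(-23623 + (-4/42549 - √145/42549)) = 71563*(-1005135031/42549 - √145/42549) = -71930478223453/42549 - 71563*√145/42549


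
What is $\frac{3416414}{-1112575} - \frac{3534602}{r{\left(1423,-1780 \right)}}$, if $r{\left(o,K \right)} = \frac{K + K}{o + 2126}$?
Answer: $\frac{1395646518927851}{396076700} \approx 3.5237 \cdot 10^{6}$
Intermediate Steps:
$r{\left(o,K \right)} = \frac{2 K}{2126 + o}$
$\frac{3416414}{-1112575} - \frac{3534602}{r{\left(1423,-1780 \right)}} = \frac{3416414}{-1112575} - \frac{3534602}{2 \left(-1780\right) \frac{1}{2126 + 1423}} = 3416414 \left(- \frac{1}{1112575}\right) - \frac{3534602}{2 \left(-1780\right) \frac{1}{3549}} = - \frac{3416414}{1112575} - \frac{3534602}{2 \left(-1780\right) \frac{1}{3549}} = - \frac{3416414}{1112575} - \frac{3534602}{- \frac{3560}{3549}} = - \frac{3416414}{1112575} - - \frac{6272151249}{1780} = - \frac{3416414}{1112575} + \frac{6272151249}{1780} = \frac{1395646518927851}{396076700}$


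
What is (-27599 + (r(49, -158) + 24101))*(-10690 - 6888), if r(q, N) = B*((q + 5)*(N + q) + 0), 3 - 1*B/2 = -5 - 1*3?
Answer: 2337698220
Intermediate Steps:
B = 22 (B = 6 - 2*(-5 - 1*3) = 6 - 2*(-5 - 3) = 6 - 2*(-8) = 6 + 16 = 22)
r(q, N) = 22*(5 + q)*(N + q) (r(q, N) = 22*((q + 5)*(N + q) + 0) = 22*((5 + q)*(N + q) + 0) = 22*((5 + q)*(N + q)) = 22*(5 + q)*(N + q))
(-27599 + (r(49, -158) + 24101))*(-10690 - 6888) = (-27599 + ((22*49² + 110*(-158) + 110*49 + 22*(-158)*49) + 24101))*(-10690 - 6888) = (-27599 + ((22*2401 - 17380 + 5390 - 170324) + 24101))*(-17578) = (-27599 + ((52822 - 17380 + 5390 - 170324) + 24101))*(-17578) = (-27599 + (-129492 + 24101))*(-17578) = (-27599 - 105391)*(-17578) = -132990*(-17578) = 2337698220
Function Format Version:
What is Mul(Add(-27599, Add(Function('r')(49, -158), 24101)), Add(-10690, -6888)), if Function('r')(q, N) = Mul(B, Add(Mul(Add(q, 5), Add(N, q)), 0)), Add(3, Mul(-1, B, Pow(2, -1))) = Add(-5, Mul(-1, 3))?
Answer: 2337698220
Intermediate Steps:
B = 22 (B = Add(6, Mul(-2, Add(-5, Mul(-1, 3)))) = Add(6, Mul(-2, Add(-5, -3))) = Add(6, Mul(-2, -8)) = Add(6, 16) = 22)
Function('r')(q, N) = Mul(22, Add(5, q), Add(N, q)) (Function('r')(q, N) = Mul(22, Add(Mul(Add(q, 5), Add(N, q)), 0)) = Mul(22, Add(Mul(Add(5, q), Add(N, q)), 0)) = Mul(22, Mul(Add(5, q), Add(N, q))) = Mul(22, Add(5, q), Add(N, q)))
Mul(Add(-27599, Add(Function('r')(49, -158), 24101)), Add(-10690, -6888)) = Mul(Add(-27599, Add(Add(Mul(22, Pow(49, 2)), Mul(110, -158), Mul(110, 49), Mul(22, -158, 49)), 24101)), Add(-10690, -6888)) = Mul(Add(-27599, Add(Add(Mul(22, 2401), -17380, 5390, -170324), 24101)), -17578) = Mul(Add(-27599, Add(Add(52822, -17380, 5390, -170324), 24101)), -17578) = Mul(Add(-27599, Add(-129492, 24101)), -17578) = Mul(Add(-27599, -105391), -17578) = Mul(-132990, -17578) = 2337698220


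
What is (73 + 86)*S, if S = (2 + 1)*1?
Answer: 477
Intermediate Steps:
S = 3 (S = 3*1 = 3)
(73 + 86)*S = (73 + 86)*3 = 159*3 = 477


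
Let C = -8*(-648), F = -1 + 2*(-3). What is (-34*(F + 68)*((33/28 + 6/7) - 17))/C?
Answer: 434503/72576 ≈ 5.9869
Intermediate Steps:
F = -7 (F = -1 - 6 = -7)
C = 5184
(-34*(F + 68)*((33/28 + 6/7) - 17))/C = -34*(-7 + 68)*((33/28 + 6/7) - 17)/5184 = -2074*((33*(1/28) + 6*(⅐)) - 17)*(1/5184) = -2074*((33/28 + 6/7) - 17)*(1/5184) = -2074*(57/28 - 17)*(1/5184) = -2074*(-419)/28*(1/5184) = -34*(-25559/28)*(1/5184) = (434503/14)*(1/5184) = 434503/72576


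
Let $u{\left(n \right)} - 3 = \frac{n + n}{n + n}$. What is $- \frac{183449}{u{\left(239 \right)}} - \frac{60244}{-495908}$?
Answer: $- \frac{22743396429}{495908} \approx -45862.0$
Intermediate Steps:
$u{\left(n \right)} = 4$ ($u{\left(n \right)} = 3 + \frac{n + n}{n + n} = 3 + \frac{2 n}{2 n} = 3 + 2 n \frac{1}{2 n} = 3 + 1 = 4$)
$- \frac{183449}{u{\left(239 \right)}} - \frac{60244}{-495908} = - \frac{183449}{4} - \frac{60244}{-495908} = \left(-183449\right) \frac{1}{4} - - \frac{15061}{123977} = - \frac{183449}{4} + \frac{15061}{123977} = - \frac{22743396429}{495908}$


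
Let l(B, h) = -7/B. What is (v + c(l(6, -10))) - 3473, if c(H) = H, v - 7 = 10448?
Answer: 41885/6 ≈ 6980.8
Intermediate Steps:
v = 10455 (v = 7 + 10448 = 10455)
(v + c(l(6, -10))) - 3473 = (10455 - 7/6) - 3473 = 62723/6 - 3473 = 41885/6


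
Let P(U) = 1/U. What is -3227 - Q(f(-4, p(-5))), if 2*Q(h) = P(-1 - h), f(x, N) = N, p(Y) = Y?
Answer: -25817/8 ≈ -3227.1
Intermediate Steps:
Q(h) = 1/(2*(-1 - h))
-3227 - Q(f(-4, p(-5))) = -3227 - (-1)/(2 + 2*(-5)) = -3227 - (-1)/(2 - 10) = -3227 - (-1)/(-8) = -3227 - (-1)*(-1)/8 = -3227 - 1*⅛ = -3227 - ⅛ = -25817/8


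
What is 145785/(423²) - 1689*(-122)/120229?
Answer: 18132445549/7170818247 ≈ 2.5286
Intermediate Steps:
145785/(423²) - 1689*(-122)/120229 = 145785/178929 + 206058*(1/120229) = 145785*(1/178929) + 206058/120229 = 48595/59643 + 206058/120229 = 18132445549/7170818247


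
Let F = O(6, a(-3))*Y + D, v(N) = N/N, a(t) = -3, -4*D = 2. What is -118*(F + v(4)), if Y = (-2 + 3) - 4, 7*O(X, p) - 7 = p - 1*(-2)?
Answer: 1711/7 ≈ 244.43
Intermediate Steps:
D = -½ (D = -¼*2 = -½ ≈ -0.50000)
O(X, p) = 9/7 + p/7 (O(X, p) = 1 + (p - 1*(-2))/7 = 1 + (p + 2)/7 = 1 + (2 + p)/7 = 1 + (2/7 + p/7) = 9/7 + p/7)
v(N) = 1
Y = -3 (Y = 1 - 4 = -3)
F = -43/14 (F = (9/7 + (⅐)*(-3))*(-3) - ½ = (9/7 - 3/7)*(-3) - ½ = (6/7)*(-3) - ½ = -18/7 - ½ = -43/14 ≈ -3.0714)
-118*(F + v(4)) = -118*(-43/14 + 1) = -118*(-29/14) = 1711/7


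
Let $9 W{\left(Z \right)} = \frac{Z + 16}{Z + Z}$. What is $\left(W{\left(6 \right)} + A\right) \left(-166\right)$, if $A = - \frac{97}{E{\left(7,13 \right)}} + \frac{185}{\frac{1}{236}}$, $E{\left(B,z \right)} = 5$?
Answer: $- \frac{977990411}{135} \approx -7.2444 \cdot 10^{6}$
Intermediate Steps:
$W{\left(Z \right)} = \frac{16 + Z}{18 Z}$ ($W{\left(Z \right)} = \frac{\left(Z + 16\right) \frac{1}{Z + Z}}{9} = \frac{\left(16 + Z\right) \frac{1}{2 Z}}{9} = \frac{\frac{1}{2} \frac{1}{Z} \left(16 + Z\right)}{9} = \frac{16 + Z}{18 Z}$)
$A = \frac{218203}{5}$ ($A = - \frac{97}{5} + \frac{185}{\frac{1}{236}} = \left(-97\right) \frac{1}{5} + 185 \frac{1}{\frac{1}{236}} = - \frac{97}{5} + 185 \cdot 236 = - \frac{97}{5} + 43660 = \frac{218203}{5} \approx 43641.0$)
$\left(W{\left(6 \right)} + A\right) \left(-166\right) = \left(\frac{16 + 6}{18 \cdot 6} + \frac{218203}{5}\right) \left(-166\right) = \left(\frac{1}{18} \cdot \frac{1}{6} \cdot 22 + \frac{218203}{5}\right) \left(-166\right) = \left(\frac{11}{54} + \frac{218203}{5}\right) \left(-166\right) = \frac{11783017}{270} \left(-166\right) = - \frac{977990411}{135}$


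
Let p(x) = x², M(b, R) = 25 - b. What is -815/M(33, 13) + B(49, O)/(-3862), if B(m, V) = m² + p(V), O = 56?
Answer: 1551617/15448 ≈ 100.44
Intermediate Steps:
B(m, V) = V² + m² (B(m, V) = m² + V² = V² + m²)
-815/M(33, 13) + B(49, O)/(-3862) = -815/(25 - 1*33) + (56² + 49²)/(-3862) = -815/(25 - 33) + (3136 + 2401)*(-1/3862) = -815/(-8) + 5537*(-1/3862) = -815*(-⅛) - 5537/3862 = 815/8 - 5537/3862 = 1551617/15448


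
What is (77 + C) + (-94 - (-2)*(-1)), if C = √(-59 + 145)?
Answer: -19 + √86 ≈ -9.7264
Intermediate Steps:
C = √86 ≈ 9.2736
(77 + C) + (-94 - (-2)*(-1)) = (77 + √86) + (-94 - (-2)*(-1)) = (77 + √86) + (-94 - 1*2) = (77 + √86) + (-94 - 2) = (77 + √86) - 96 = -19 + √86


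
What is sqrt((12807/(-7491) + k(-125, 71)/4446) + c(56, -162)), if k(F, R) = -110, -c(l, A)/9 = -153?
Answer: sqrt(4708256155466435)/1850277 ≈ 37.085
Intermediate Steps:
c(l, A) = 1377 (c(l, A) = -9*(-153) = 1377)
sqrt((12807/(-7491) + k(-125, 71)/4446) + c(56, -162)) = sqrt((12807/(-7491) - 110/4446) + 1377) = sqrt((12807*(-1/7491) - 110*1/4446) + 1377) = sqrt((-4269/2497 - 55/2223) + 1377) = sqrt(-9627322/5550831 + 1377) = sqrt(7633866965/5550831) = sqrt(4708256155466435)/1850277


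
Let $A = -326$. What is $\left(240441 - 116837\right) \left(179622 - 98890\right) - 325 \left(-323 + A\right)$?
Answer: $9979009053$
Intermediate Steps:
$\left(240441 - 116837\right) \left(179622 - 98890\right) - 325 \left(-323 + A\right) = \left(240441 - 116837\right) \left(179622 - 98890\right) - 325 \left(-323 - 326\right) = 123604 \cdot 80732 - -210925 = 9978798128 + 210925 = 9979009053$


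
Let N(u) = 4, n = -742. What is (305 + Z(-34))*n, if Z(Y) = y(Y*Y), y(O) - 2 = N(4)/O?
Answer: -65833208/289 ≈ -2.2780e+5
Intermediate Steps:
y(O) = 2 + 4/O
Z(Y) = 2 + 4/Y**2 (Z(Y) = 2 + 4/((Y*Y)) = 2 + 4/(Y**2) = 2 + 4/Y**2)
(305 + Z(-34))*n = (305 + (2 + 4/(-34)**2))*(-742) = (305 + (2 + 4*(1/1156)))*(-742) = (305 + (2 + 1/289))*(-742) = (305 + 579/289)*(-742) = (88724/289)*(-742) = -65833208/289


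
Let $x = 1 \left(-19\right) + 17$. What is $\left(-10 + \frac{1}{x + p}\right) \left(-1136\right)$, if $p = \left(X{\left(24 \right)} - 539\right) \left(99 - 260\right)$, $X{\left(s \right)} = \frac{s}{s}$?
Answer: $\frac{122994578}{10827} \approx 11360.0$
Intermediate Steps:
$X{\left(s \right)} = 1$
$p = 86618$ ($p = \left(1 - 539\right) \left(99 - 260\right) = \left(-538\right) \left(-161\right) = 86618$)
$x = -2$ ($x = -19 + 17 = -2$)
$\left(-10 + \frac{1}{x + p}\right) \left(-1136\right) = \left(-10 + \frac{1}{-2 + 86618}\right) \left(-1136\right) = \left(-10 + \frac{1}{86616}\right) \left(-1136\right) = \left(- \frac{866159}{86616}\right) \left(-1136\right) = \frac{122994578}{10827}$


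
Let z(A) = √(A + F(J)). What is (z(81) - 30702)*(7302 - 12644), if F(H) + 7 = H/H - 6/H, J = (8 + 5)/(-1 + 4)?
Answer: 164010084 - 5342*√12441/13 ≈ 1.6396e+8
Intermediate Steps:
J = 13/3 ≈ 4.3333
F(H) = -6 - 6/H (F(H) = -7 + (H/H - 6/H) = -7 + (1 - 6/H) = -6 - 6/H)
z(A) = √(-96/13 + A) (z(A) = √(A + (-6 - 6/13/3)) = √(A + (-6 - 6*3/13)) = √(A + (-6 - 18/13)) = √(A - 96/13) = √(-96/13 + A))
(z(81) - 30702)*(7302 - 12644) = (√(-1248 + 169*81)/13 - 30702)*(7302 - 12644) = (√(-1248 + 13689)/13 - 30702)*(-5342) = (√12441/13 - 30702)*(-5342) = (-30702 + √12441/13)*(-5342) = 164010084 - 5342*√12441/13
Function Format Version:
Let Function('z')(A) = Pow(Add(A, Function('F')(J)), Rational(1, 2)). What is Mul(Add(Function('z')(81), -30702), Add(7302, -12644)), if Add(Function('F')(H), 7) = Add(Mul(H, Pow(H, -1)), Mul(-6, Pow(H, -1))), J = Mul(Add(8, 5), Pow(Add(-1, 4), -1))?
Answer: Add(164010084, Mul(Rational(-5342, 13), Pow(12441, Rational(1, 2)))) ≈ 1.6396e+8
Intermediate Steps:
J = Rational(13, 3) (J = Mul(13, Pow(3, -1)) = Mul(13, Rational(1, 3)) = Rational(13, 3) ≈ 4.3333)
Function('F')(H) = Add(-6, Mul(-6, Pow(H, -1))) (Function('F')(H) = Add(-7, Add(Mul(H, Pow(H, -1)), Mul(-6, Pow(H, -1)))) = Add(-7, Add(1, Mul(-6, Pow(H, -1)))) = Add(-6, Mul(-6, Pow(H, -1))))
Function('z')(A) = Pow(Add(Rational(-96, 13), A), Rational(1, 2)) (Function('z')(A) = Pow(Add(A, Add(-6, Mul(-6, Pow(Rational(13, 3), -1)))), Rational(1, 2)) = Pow(Add(A, Add(-6, Mul(-6, Rational(3, 13)))), Rational(1, 2)) = Pow(Add(A, Add(-6, Rational(-18, 13))), Rational(1, 2)) = Pow(Add(A, Rational(-96, 13)), Rational(1, 2)) = Pow(Add(Rational(-96, 13), A), Rational(1, 2)))
Mul(Add(Function('z')(81), -30702), Add(7302, -12644)) = Mul(Add(Mul(Rational(1, 13), Pow(Add(-1248, Mul(169, 81)), Rational(1, 2))), -30702), Add(7302, -12644)) = Mul(Add(Mul(Rational(1, 13), Pow(Add(-1248, 13689), Rational(1, 2))), -30702), -5342) = Mul(Add(Mul(Rational(1, 13), Pow(12441, Rational(1, 2))), -30702), -5342) = Mul(Add(-30702, Mul(Rational(1, 13), Pow(12441, Rational(1, 2)))), -5342) = Add(164010084, Mul(Rational(-5342, 13), Pow(12441, Rational(1, 2))))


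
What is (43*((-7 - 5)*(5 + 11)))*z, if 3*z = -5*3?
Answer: 41280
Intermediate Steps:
z = -5 (z = (-5*3)/3 = (⅓)*(-15) = -5)
(43*((-7 - 5)*(5 + 11)))*z = (43*((-7 - 5)*(5 + 11)))*(-5) = (43*(-12*16))*(-5) = (43*(-192))*(-5) = -8256*(-5) = 41280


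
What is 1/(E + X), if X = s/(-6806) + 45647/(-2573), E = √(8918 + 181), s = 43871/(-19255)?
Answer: 97597193034907221890/48325804129871310413913 + 16504194120005284900*√1011/48325804129871310413913 ≈ 0.012879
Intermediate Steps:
s = -43871/19255 (s = 43871*(-1/19255) = -43871/19255 ≈ -2.2784)
E = 3*√1011 (E = √9099 = 3*√1011 ≈ 95.389)
X = -72071144769/4062535430 (X = -43871/19255/(-6806) + 45647/(-2573) = -43871/19255*(-1/6806) + 45647*(-1/2573) = 43871/131049530 - 45647/2573 = -72071144769/4062535430 ≈ -17.740)
1/(E + X) = 1/(3*√1011 - 72071144769/4062535430) = 1/(-72071144769/4062535430 + 3*√1011)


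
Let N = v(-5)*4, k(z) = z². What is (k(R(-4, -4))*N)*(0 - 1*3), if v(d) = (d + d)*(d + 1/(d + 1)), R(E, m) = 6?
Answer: -22680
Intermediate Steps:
v(d) = 2*d*(d + 1/(1 + d)) (v(d) = (2*d)*(d + 1/(1 + d)) = 2*d*(d + 1/(1 + d)))
N = 210 (N = (2*(-5)*(1 - 5 + (-5)²)/(1 - 5))*4 = (2*(-5)*(1 - 5 + 25)/(-4))*4 = (2*(-5)*(-¼)*21)*4 = (105/2)*4 = 210)
(k(R(-4, -4))*N)*(0 - 1*3) = (6²*210)*(0 - 1*3) = (36*210)*(0 - 3) = 7560*(-3) = -22680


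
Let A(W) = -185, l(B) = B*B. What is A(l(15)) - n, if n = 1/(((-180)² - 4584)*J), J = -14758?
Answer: -75944077679/410508528 ≈ -185.00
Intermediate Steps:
l(B) = B²
n = -1/410508528 (n = 1/((-180)² - 4584*(-14758)) = -1/14758/(32400 - 4584) = -1/14758/27816 = (1/27816)*(-1/14758) = -1/410508528 ≈ -2.4360e-9)
A(l(15)) - n = -185 - 1*(-1/410508528) = -185 + 1/410508528 = -75944077679/410508528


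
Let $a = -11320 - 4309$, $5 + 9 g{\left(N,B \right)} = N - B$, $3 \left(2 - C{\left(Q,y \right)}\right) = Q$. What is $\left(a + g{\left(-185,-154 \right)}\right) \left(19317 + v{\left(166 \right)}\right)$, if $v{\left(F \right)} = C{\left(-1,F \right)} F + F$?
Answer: $-310632921$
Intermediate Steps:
$C{\left(Q,y \right)} = 2 - \frac{Q}{3}$
$g{\left(N,B \right)} = - \frac{5}{9} - \frac{B}{9} + \frac{N}{9}$ ($g{\left(N,B \right)} = - \frac{5}{9} + \frac{N - B}{9} = - \frac{5}{9} - \left(- \frac{N}{9} + \frac{B}{9}\right) = - \frac{5}{9} - \frac{B}{9} + \frac{N}{9}$)
$v{\left(F \right)} = \frac{10 F}{3}$ ($v{\left(F \right)} = \left(2 - - \frac{1}{3}\right) F + F = \left(2 + \frac{1}{3}\right) F + F = \frac{7 F}{3} + F = \frac{10 F}{3}$)
$a = -15629$
$\left(a + g{\left(-185,-154 \right)}\right) \left(19317 + v{\left(166 \right)}\right) = \left(-15629 - 4\right) \left(19317 + \frac{10}{3} \cdot 166\right) = \left(-15629 - 4\right) \left(19317 + \frac{1660}{3}\right) = \left(-15629 - 4\right) \frac{59611}{3} = \left(-15633\right) \frac{59611}{3} = -310632921$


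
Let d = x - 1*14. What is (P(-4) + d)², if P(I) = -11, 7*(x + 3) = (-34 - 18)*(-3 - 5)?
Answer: 48400/49 ≈ 987.75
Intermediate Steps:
x = 395/7 (x = -3 + ((-34 - 18)*(-3 - 5))/7 = -3 + (-52*(-8))/7 = -3 + (⅐)*416 = -3 + 416/7 = 395/7 ≈ 56.429)
d = 297/7 (d = 395/7 - 1*14 = 395/7 - 14 = 297/7 ≈ 42.429)
(P(-4) + d)² = (-11 + 297/7)² = (220/7)² = 48400/49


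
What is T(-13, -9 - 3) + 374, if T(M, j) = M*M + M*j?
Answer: 699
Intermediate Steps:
T(M, j) = M² + M*j
T(-13, -9 - 3) + 374 = -13*(-13 + (-9 - 3)) + 374 = -13*(-13 - 12) + 374 = -13*(-25) + 374 = 325 + 374 = 699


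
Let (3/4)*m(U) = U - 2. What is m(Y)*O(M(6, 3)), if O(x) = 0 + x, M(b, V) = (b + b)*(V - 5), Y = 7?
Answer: -160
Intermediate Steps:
m(U) = -8/3 + 4*U/3 (m(U) = 4*(U - 2)/3 = 4*(-2 + U)/3 = -8/3 + 4*U/3)
M(b, V) = 2*b*(-5 + V) (M(b, V) = (2*b)*(-5 + V) = 2*b*(-5 + V))
O(x) = x
m(Y)*O(M(6, 3)) = (-8/3 + (4/3)*7)*(2*6*(-5 + 3)) = (-8/3 + 28/3)*(2*6*(-2)) = (20/3)*(-24) = -160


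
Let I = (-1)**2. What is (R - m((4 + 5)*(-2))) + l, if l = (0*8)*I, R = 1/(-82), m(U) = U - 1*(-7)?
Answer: 901/82 ≈ 10.988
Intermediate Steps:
I = 1
m(U) = 7 + U (m(U) = U + 7 = 7 + U)
R = -1/82 ≈ -0.012195
l = 0 (l = (0*8)*1 = 0*1 = 0)
(R - m((4 + 5)*(-2))) + l = (-1/82 - (7 + (4 + 5)*(-2))) + 0 = (-1/82 - (7 + 9*(-2))) + 0 = (-1/82 - (7 - 18)) + 0 = (-1/82 - 1*(-11)) + 0 = (-1/82 + 11) + 0 = 901/82 + 0 = 901/82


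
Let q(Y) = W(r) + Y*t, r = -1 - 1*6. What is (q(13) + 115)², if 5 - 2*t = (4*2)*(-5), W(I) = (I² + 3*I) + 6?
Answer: 779689/4 ≈ 1.9492e+5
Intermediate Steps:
r = -7 (r = -1 - 6 = -7)
W(I) = 6 + I² + 3*I
t = 45/2 (t = 5/2 - 4*2*(-5)/2 = 5/2 - 4*(-5) = 5/2 - ½*(-40) = 5/2 + 20 = 45/2 ≈ 22.500)
q(Y) = 34 + 45*Y/2 (q(Y) = (6 + (-7)² + 3*(-7)) + Y*(45/2) = (6 + 49 - 21) + 45*Y/2 = 34 + 45*Y/2)
(q(13) + 115)² = ((34 + (45/2)*13) + 115)² = ((34 + 585/2) + 115)² = (653/2 + 115)² = (883/2)² = 779689/4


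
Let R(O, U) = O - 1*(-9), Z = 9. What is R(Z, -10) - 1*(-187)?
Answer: 205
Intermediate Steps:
R(O, U) = 9 + O (R(O, U) = O + 9 = 9 + O)
R(Z, -10) - 1*(-187) = (9 + 9) - 1*(-187) = 18 + 187 = 205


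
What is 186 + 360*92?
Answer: 33306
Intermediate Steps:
186 + 360*92 = 186 + 33120 = 33306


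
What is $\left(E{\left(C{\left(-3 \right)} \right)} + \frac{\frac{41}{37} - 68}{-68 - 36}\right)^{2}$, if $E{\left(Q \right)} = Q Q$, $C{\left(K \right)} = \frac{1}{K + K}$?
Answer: $\frac{539958169}{1199375424} \approx 0.4502$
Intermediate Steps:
$C{\left(K \right)} = \frac{1}{2 K}$
$E{\left(Q \right)} = Q^{2}$
$\left(E{\left(C{\left(-3 \right)} \right)} + \frac{\frac{41}{37} - 68}{-68 - 36}\right)^{2} = \left(\left(\frac{1}{2 \left(-3\right)}\right)^{2} + \frac{\frac{41}{37} - 68}{-68 - 36}\right)^{2} = \left(\left(\frac{1}{2} \left(- \frac{1}{3}\right)\right)^{2} + \frac{41 \cdot \frac{1}{37} - 68}{-104}\right)^{2} = \left(\left(- \frac{1}{6}\right)^{2} + \left(\frac{41}{37} - 68\right) \left(- \frac{1}{104}\right)\right)^{2} = \left(\frac{1}{36} - - \frac{2475}{3848}\right)^{2} = \left(\frac{1}{36} + \frac{2475}{3848}\right)^{2} = \left(\frac{23237}{34632}\right)^{2} = \frac{539958169}{1199375424}$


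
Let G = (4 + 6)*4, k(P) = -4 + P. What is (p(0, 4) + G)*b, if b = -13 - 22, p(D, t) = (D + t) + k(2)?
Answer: -1470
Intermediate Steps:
p(D, t) = -2 + D + t (p(D, t) = (D + t) + (-4 + 2) = (D + t) - 2 = -2 + D + t)
G = 40 (G = 10*4 = 40)
b = -35
(p(0, 4) + G)*b = ((-2 + 0 + 4) + 40)*(-35) = (2 + 40)*(-35) = 42*(-35) = -1470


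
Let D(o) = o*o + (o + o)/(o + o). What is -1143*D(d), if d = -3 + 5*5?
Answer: -554355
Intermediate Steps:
d = 22 (d = -3 + 25 = 22)
D(o) = 1 + o**2 (D(o) = o**2 + (2*o)/((2*o)) = o**2 + (2*o)*(1/(2*o)) = o**2 + 1 = 1 + o**2)
-1143*D(d) = -1143*(1 + 22**2) = -1143*(1 + 484) = -1143*485 = -554355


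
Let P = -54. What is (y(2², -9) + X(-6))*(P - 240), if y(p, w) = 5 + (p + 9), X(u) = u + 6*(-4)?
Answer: 3528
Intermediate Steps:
X(u) = -24 + u (X(u) = u - 24 = -24 + u)
y(p, w) = 14 + p (y(p, w) = 5 + (9 + p) = 14 + p)
(y(2², -9) + X(-6))*(P - 240) = ((14 + 2²) + (-24 - 6))*(-54 - 240) = ((14 + 4) - 30)*(-294) = (18 - 30)*(-294) = -12*(-294) = 3528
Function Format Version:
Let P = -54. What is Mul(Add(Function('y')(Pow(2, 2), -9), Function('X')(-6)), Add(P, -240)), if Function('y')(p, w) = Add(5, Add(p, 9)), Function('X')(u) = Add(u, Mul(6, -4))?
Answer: 3528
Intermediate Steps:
Function('X')(u) = Add(-24, u) (Function('X')(u) = Add(u, -24) = Add(-24, u))
Function('y')(p, w) = Add(14, p) (Function('y')(p, w) = Add(5, Add(9, p)) = Add(14, p))
Mul(Add(Function('y')(Pow(2, 2), -9), Function('X')(-6)), Add(P, -240)) = Mul(Add(Add(14, Pow(2, 2)), Add(-24, -6)), Add(-54, -240)) = Mul(Add(Add(14, 4), -30), -294) = Mul(Add(18, -30), -294) = Mul(-12, -294) = 3528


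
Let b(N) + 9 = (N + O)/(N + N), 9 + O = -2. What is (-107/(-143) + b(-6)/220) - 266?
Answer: -827693/3120 ≈ -265.29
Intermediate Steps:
O = -11 (O = -9 - 2 = -11)
b(N) = -9 + (-11 + N)/(2*N) (b(N) = -9 + (N - 11)/(N + N) = -9 + (-11 + N)/((2*N)) = -9 + (-11 + N)*(1/(2*N)) = -9 + (-11 + N)/(2*N))
(-107/(-143) + b(-6)/220) - 266 = (-107/(-143) + ((½)*(-11 - 17*(-6))/(-6))/220) - 266 = (-107*(-1/143) + ((½)*(-⅙)*(-11 + 102))*(1/220)) - 266 = (107/143 + ((½)*(-⅙)*91)*(1/220)) - 266 = (107/143 - 91/12*1/220) - 266 = (107/143 - 91/2640) - 266 = 2227/3120 - 266 = -827693/3120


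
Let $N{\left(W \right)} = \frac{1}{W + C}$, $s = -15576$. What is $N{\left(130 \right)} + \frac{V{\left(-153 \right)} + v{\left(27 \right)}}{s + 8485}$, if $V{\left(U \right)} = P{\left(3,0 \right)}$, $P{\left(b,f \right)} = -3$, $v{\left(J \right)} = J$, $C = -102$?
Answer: $\frac{131}{4052} \approx 0.03233$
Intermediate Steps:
$V{\left(U \right)} = -3$
$N{\left(W \right)} = \frac{1}{-102 + W}$ ($N{\left(W \right)} = \frac{1}{W - 102} = \frac{1}{-102 + W}$)
$N{\left(130 \right)} + \frac{V{\left(-153 \right)} + v{\left(27 \right)}}{s + 8485} = \frac{1}{-102 + 130} + \frac{-3 + 27}{-15576 + 8485} = \frac{1}{28} + \frac{24}{-7091} = \frac{1}{28} + 24 \left(- \frac{1}{7091}\right) = \frac{1}{28} - \frac{24}{7091} = \frac{131}{4052}$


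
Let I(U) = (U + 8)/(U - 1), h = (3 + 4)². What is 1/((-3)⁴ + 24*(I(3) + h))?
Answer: 1/1389 ≈ 0.00071994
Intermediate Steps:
h = 49 (h = 7² = 49)
I(U) = (8 + U)/(-1 + U)
1/((-3)⁴ + 24*(I(3) + h)) = 1/((-3)⁴ + 24*((8 + 3)/(-1 + 3) + 49)) = 1/(81 + 24*(11/2 + 49)) = 1/(81 + 24*(109/2)) = 1/(81 + 1308) = 1/1389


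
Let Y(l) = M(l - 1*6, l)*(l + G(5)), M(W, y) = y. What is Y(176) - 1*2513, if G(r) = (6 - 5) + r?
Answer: 29519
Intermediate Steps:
G(r) = 1 + r
Y(l) = l*(6 + l) (Y(l) = l*(l + (1 + 5)) = l*(l + 6) = l*(6 + l))
Y(176) - 1*2513 = 176*(6 + 176) - 1*2513 = 176*182 - 2513 = 32032 - 2513 = 29519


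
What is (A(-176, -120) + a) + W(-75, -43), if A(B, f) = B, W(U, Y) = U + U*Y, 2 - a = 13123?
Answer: -10147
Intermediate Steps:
a = -13121 (a = 2 - 1*13123 = 2 - 13123 = -13121)
(A(-176, -120) + a) + W(-75, -43) = (-176 - 13121) - 75*(1 - 43) = -13297 - 75*(-42) = -13297 + 3150 = -10147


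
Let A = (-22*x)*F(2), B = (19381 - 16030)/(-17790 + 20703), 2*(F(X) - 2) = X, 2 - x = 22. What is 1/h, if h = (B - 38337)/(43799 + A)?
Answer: -43810549/37224110 ≈ -1.1769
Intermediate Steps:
x = -20 (x = 2 - 1*22 = 2 - 22 = -20)
F(X) = 2 + X/2
B = 1117/971 (B = 3351/2913 = 3351*(1/2913) = 1117/971 ≈ 1.1504)
A = 1320 (A = (-22*(-20))*(2 + (1/2)*2) = 440*(2 + 1) = 440*3 = 1320)
h = -37224110/43810549 (h = (1117/971 - 38337)/(43799 + 1320) = -37224110/971/45119 = -37224110/971*1/45119 = -37224110/43810549 ≈ -0.84966)
1/h = 1/(-37224110/43810549) = -43810549/37224110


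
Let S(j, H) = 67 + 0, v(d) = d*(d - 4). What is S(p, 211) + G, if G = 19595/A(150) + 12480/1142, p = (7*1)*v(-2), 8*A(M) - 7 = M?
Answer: 96495989/89647 ≈ 1076.4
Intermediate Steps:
v(d) = d*(-4 + d)
A(M) = 7/8 + M/8
p = 84 (p = (7*1)*(-2*(-4 - 2)) = 7*(-2*(-6)) = 7*12 = 84)
S(j, H) = 67
G = 90489640/89647 (G = 19595/(7/8 + (⅛)*150) + 12480/1142 = 19595/(7/8 + 75/4) + 12480*(1/1142) = 19595/(157/8) + 6240/571 = 19595*(8/157) + 6240/571 = 156760/157 + 6240/571 = 90489640/89647 ≈ 1009.4)
S(p, 211) + G = 67 + 90489640/89647 = 96495989/89647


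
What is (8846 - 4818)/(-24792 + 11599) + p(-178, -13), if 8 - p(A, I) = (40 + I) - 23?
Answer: 48744/13193 ≈ 3.6947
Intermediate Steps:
p(A, I) = -9 - I (p(A, I) = 8 - ((40 + I) - 23) = 8 - (17 + I) = 8 + (-17 - I) = -9 - I)
(8846 - 4818)/(-24792 + 11599) + p(-178, -13) = (8846 - 4818)/(-24792 + 11599) + (-9 - 1*(-13)) = 4028/(-13193) + (-9 + 13) = 4028*(-1/13193) + 4 = -4028/13193 + 4 = 48744/13193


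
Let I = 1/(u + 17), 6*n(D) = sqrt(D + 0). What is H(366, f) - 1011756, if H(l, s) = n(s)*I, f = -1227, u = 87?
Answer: -1011756 + I*sqrt(1227)/624 ≈ -1.0118e+6 + 0.056136*I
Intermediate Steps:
n(D) = sqrt(D)/6 (n(D) = sqrt(D + 0)/6 = sqrt(D)/6)
I = 1/104 (I = 1/(87 + 17) = 1/104 ≈ 0.0096154)
H(l, s) = sqrt(s)/624 (H(l, s) = (sqrt(s)/6)*(1/104) = sqrt(s)/624)
H(366, f) - 1011756 = sqrt(-1227)/624 - 1011756 = (I*sqrt(1227))/624 - 1011756 = I*sqrt(1227)/624 - 1011756 = -1011756 + I*sqrt(1227)/624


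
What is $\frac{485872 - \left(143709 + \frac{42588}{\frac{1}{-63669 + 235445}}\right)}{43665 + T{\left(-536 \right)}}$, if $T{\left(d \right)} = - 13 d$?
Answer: $- \frac{7315254125}{50633} \approx -1.4448 \cdot 10^{5}$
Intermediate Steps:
$\frac{485872 - \left(143709 + \frac{42588}{\frac{1}{-63669 + 235445}}\right)}{43665 + T{\left(-536 \right)}} = \frac{485872 - \left(143709 + \frac{42588}{\frac{1}{-63669 + 235445}}\right)}{43665 - -6968} = \frac{485872 - \left(143709 + \frac{42588}{\frac{1}{171776}}\right)}{43665 + 6968} = \frac{485872 - \left(143709 + 42588 \frac{1}{\frac{1}{171776}}\right)}{50633} = \left(485872 - 7315739997\right) \frac{1}{50633} = \left(-7315254125\right) \frac{1}{50633} = - \frac{7315254125}{50633}$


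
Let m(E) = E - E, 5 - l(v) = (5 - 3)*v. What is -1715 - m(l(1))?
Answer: -1715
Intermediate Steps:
l(v) = 5 - 2*v (l(v) = 5 - (5 - 3)*v = 5 - 2*v)
m(E) = 0
-1715 - m(l(1)) = -1715 - 1*0 = -1715 + 0 = -1715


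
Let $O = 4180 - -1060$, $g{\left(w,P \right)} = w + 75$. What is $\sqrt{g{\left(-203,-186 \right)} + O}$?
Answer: $6 \sqrt{142} \approx 71.498$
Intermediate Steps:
$g{\left(w,P \right)} = 75 + w$
$O = 5240$ ($O = 4180 + 1060 = 5240$)
$\sqrt{g{\left(-203,-186 \right)} + O} = \sqrt{\left(75 - 203\right) + 5240} = \sqrt{-128 + 5240} = \sqrt{5112} = 6 \sqrt{142}$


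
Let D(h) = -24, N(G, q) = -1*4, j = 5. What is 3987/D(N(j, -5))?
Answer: -1329/8 ≈ -166.13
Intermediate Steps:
N(G, q) = -4
3987/D(N(j, -5)) = 3987/(-24) = 3987*(-1/24) = -1329/8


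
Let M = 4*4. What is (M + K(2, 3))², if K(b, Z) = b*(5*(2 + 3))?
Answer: 4356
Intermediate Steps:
M = 16
K(b, Z) = 25*b (K(b, Z) = b*(5*5) = b*25 = 25*b)
(M + K(2, 3))² = (16 + 25*2)² = (16 + 50)² = 66² = 4356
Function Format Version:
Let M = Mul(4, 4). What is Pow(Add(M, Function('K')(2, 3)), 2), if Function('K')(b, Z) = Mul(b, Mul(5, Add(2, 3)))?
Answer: 4356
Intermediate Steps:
M = 16
Function('K')(b, Z) = Mul(25, b) (Function('K')(b, Z) = Mul(b, Mul(5, 5)) = Mul(b, 25) = Mul(25, b))
Pow(Add(M, Function('K')(2, 3)), 2) = Pow(Add(16, Mul(25, 2)), 2) = Pow(Add(16, 50), 2) = Pow(66, 2) = 4356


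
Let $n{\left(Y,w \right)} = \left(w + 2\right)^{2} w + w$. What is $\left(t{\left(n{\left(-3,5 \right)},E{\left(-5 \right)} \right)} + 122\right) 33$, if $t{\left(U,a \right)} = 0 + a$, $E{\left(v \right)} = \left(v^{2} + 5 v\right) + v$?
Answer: $3861$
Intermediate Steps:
$n{\left(Y,w \right)} = w + w \left(2 + w\right)^{2}$ ($n{\left(Y,w \right)} = \left(2 + w\right)^{2} w + w = w \left(2 + w\right)^{2} + w = w + w \left(2 + w\right)^{2}$)
$E{\left(v \right)} = v^{2} + 6 v$
$t{\left(U,a \right)} = a$
$\left(t{\left(n{\left(-3,5 \right)},E{\left(-5 \right)} \right)} + 122\right) 33 = \left(- 5 \left(6 - 5\right) + 122\right) 33 = \left(\left(-5\right) 1 + 122\right) 33 = \left(-5 + 122\right) 33 = 117 \cdot 33 = 3861$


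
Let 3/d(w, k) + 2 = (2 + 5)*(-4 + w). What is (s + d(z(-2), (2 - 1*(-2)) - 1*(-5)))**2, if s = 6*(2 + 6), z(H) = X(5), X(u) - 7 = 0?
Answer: 837225/361 ≈ 2319.2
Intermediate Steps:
X(u) = 7 (X(u) = 7 + 0 = 7)
z(H) = 7
d(w, k) = 3/(-30 + 7*w) (d(w, k) = 3/(-2 + (2 + 5)*(-4 + w)) = 3/(-2 + 7*(-4 + w)) = 3/(-2 + (-28 + 7*w)) = 3/(-30 + 7*w))
s = 48 (s = 6*8 = 48)
(s + d(z(-2), (2 - 1*(-2)) - 1*(-5)))**2 = (48 + 3/(-30 + 7*7))**2 = (48 + 3/(-30 + 49))**2 = (48 + 3/19)**2 = (915/19)**2 = 837225/361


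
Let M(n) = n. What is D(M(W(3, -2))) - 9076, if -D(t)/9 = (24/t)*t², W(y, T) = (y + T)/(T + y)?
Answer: -9292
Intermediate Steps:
W(y, T) = 1 (W(y, T) = (T + y)/(T + y) = 1)
D(t) = -216*t (D(t) = -9*24/t*t² = -216*t)
D(M(W(3, -2))) - 9076 = -216*1 - 9076 = -216 - 9076 = -9292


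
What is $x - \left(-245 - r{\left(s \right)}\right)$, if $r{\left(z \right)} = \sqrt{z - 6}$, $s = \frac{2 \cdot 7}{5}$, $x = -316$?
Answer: $-71 + \frac{4 i \sqrt{5}}{5} \approx -71.0 + 1.7889 i$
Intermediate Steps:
$s = \frac{14}{5}$ ($s = 14 \cdot \frac{1}{5} = \frac{14}{5} \approx 2.8$)
$r{\left(z \right)} = \sqrt{-6 + z}$
$x - \left(-245 - r{\left(s \right)}\right) = -316 - \left(-245 - \sqrt{-6 + \frac{14}{5}}\right) = -316 - \left(-245 - \sqrt{- \frac{16}{5}}\right) = -316 - \left(-245 - \frac{4 i \sqrt{5}}{5}\right) = -316 + \left(245 + \frac{4 i \sqrt{5}}{5}\right) = -71 + \frac{4 i \sqrt{5}}{5}$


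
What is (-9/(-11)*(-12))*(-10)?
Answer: 1080/11 ≈ 98.182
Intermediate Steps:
(-9/(-11)*(-12))*(-10) = (-9*(-1/11)*(-12))*(-10) = ((9/11)*(-12))*(-10) = -108/11*(-10) = 1080/11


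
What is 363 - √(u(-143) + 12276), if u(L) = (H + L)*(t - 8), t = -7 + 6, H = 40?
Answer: 363 - 9*√163 ≈ 248.10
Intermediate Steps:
t = -1
u(L) = -360 - 9*L (u(L) = (40 + L)*(-1 - 8) = (40 + L)*(-9) = -360 - 9*L)
363 - √(u(-143) + 12276) = 363 - √((-360 - 9*(-143)) + 12276) = 363 - √((-360 + 1287) + 12276) = 363 - √(927 + 12276) = 363 - √13203 = 363 - 9*√163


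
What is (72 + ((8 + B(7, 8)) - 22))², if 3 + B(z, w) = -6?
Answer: 2401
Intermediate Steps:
B(z, w) = -9 (B(z, w) = -3 - 6 = -9)
(72 + ((8 + B(7, 8)) - 22))² = (72 + ((8 - 9) - 22))² = (72 + (-1 - 22))² = (72 - 23)² = 49² = 2401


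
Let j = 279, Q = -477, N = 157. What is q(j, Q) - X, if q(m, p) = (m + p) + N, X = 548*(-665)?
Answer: 364379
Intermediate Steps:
X = -364420
q(m, p) = 157 + m + p (q(m, p) = (m + p) + 157 = 157 + m + p)
q(j, Q) - X = (157 + 279 - 477) - 1*(-364420) = -41 + 364420 = 364379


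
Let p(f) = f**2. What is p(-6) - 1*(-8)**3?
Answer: 548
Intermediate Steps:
p(-6) - 1*(-8)**3 = (-6)**2 - 1*(-8)**3 = 36 - 1*(-512) = 36 + 512 = 548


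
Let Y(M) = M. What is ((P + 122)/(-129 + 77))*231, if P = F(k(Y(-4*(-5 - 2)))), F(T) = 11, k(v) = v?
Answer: -30723/52 ≈ -590.83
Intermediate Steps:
P = 11
((P + 122)/(-129 + 77))*231 = ((11 + 122)/(-129 + 77))*231 = (133/(-52))*231 = (133*(-1/52))*231 = -133/52*231 = -30723/52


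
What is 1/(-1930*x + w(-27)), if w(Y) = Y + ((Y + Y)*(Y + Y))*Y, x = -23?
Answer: -1/34369 ≈ -2.9096e-5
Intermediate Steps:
w(Y) = Y + 4*Y**3 (w(Y) = Y + ((2*Y)*(2*Y))*Y = Y + (4*Y**2)*Y = Y + 4*Y**3)
1/(-1930*x + w(-27)) = 1/(-1930*(-23) + (-27 + 4*(-27)**3)) = 1/(44390 + (-27 + 4*(-19683))) = 1/(44390 + (-27 - 78732)) = 1/(44390 - 78759) = 1/(-34369) = -1/34369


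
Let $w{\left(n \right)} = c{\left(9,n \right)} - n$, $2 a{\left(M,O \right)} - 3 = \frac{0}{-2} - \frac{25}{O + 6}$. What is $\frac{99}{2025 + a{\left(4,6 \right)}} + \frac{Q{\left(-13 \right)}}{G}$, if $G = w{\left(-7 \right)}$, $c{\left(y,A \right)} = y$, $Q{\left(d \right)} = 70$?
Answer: $\frac{1720393}{388888} \approx 4.4239$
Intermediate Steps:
$a{\left(M,O \right)} = \frac{3}{2} - \frac{25}{2 \left(6 + O\right)}$ ($a{\left(M,O \right)} = \frac{3}{2} + \frac{\frac{0}{-2} - \frac{25}{O + 6}}{2} = \frac{3}{2} + \frac{0 \left(- \frac{1}{2}\right) - \frac{25}{6 + O}}{2} = \frac{3}{2} + \frac{0 - \frac{25}{6 + O}}{2} = \frac{3}{2} + \frac{\left(-25\right) \frac{1}{6 + O}}{2} = \frac{3}{2} - \frac{25}{2 \left(6 + O\right)}$)
$w{\left(n \right)} = 9 - n$
$G = 16$ ($G = 9 - -7 = 9 + 7 = 16$)
$\frac{99}{2025 + a{\left(4,6 \right)}} + \frac{Q{\left(-13 \right)}}{G} = \frac{99}{2025 + \frac{-7 + 3 \cdot 6}{2 \left(6 + 6\right)}} + \frac{70}{16} = \frac{99}{2025 + \frac{-7 + 18}{2 \cdot 12}} + 70 \cdot \frac{1}{16} = \frac{99}{2025 + \frac{1}{2} \cdot \frac{1}{12} \cdot 11} + \frac{35}{8} = \frac{99}{2025 + \frac{11}{24}} + \frac{35}{8} = \frac{99}{\frac{48611}{24}} + \frac{35}{8} = 99 \cdot \frac{24}{48611} + \frac{35}{8} = \frac{2376}{48611} + \frac{35}{8} = \frac{1720393}{388888}$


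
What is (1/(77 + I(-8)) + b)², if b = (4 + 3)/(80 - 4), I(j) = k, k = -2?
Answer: 361201/32490000 ≈ 0.011117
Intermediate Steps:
I(j) = -2
b = 7/76 ≈ 0.092105
(1/(77 + I(-8)) + b)² = (1/(77 - 2) + 7/76)² = (1/75 + 7/76)² = (601/5700)² = 361201/32490000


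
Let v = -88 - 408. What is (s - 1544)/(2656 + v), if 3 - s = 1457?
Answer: -1499/1080 ≈ -1.3880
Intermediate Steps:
s = -1454 (s = 3 - 1*1457 = 3 - 1457 = -1454)
v = -496
(s - 1544)/(2656 + v) = (-1454 - 1544)/(2656 - 496) = -2998/2160 = -2998*1/2160 = -1499/1080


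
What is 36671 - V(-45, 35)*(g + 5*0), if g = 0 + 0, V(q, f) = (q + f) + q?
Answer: 36671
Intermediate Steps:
V(q, f) = f + 2*q (V(q, f) = (f + q) + q = f + 2*q)
g = 0
36671 - V(-45, 35)*(g + 5*0) = 36671 - (35 + 2*(-45))*(0 + 5*0) = 36671 - (35 - 90)*(0 + 0) = 36671 - (-55)*0 = 36671 - 1*0 = 36671 + 0 = 36671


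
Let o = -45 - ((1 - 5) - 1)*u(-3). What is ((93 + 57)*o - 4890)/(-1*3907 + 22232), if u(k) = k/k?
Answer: -2178/3665 ≈ -0.59427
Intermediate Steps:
u(k) = 1
o = -40 (o = -45 - ((1 - 5) - 1) = -45 - (-4 - 1) = -45 - (-5) = -45 - 1*(-5) = -45 + 5 = -40)
((93 + 57)*o - 4890)/(-1*3907 + 22232) = ((93 + 57)*(-40) - 4890)/(-1*3907 + 22232) = (150*(-40) - 4890)/(-3907 + 22232) = (-6000 - 4890)/18325 = -10890*1/18325 = -2178/3665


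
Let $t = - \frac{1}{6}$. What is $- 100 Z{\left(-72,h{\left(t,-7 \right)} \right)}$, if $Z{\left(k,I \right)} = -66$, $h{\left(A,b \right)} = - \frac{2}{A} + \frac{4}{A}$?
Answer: $6600$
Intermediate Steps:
$t = - \frac{1}{6}$ ($t = \left(-1\right) \frac{1}{6} = - \frac{1}{6} \approx -0.16667$)
$h{\left(A,b \right)} = \frac{2}{A}$
$- 100 Z{\left(-72,h{\left(t,-7 \right)} \right)} = \left(-100\right) \left(-66\right) = 6600$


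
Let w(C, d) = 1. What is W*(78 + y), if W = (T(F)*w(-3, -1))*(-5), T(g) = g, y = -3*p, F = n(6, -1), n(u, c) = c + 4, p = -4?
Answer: -1350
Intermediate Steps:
n(u, c) = 4 + c
F = 3 (F = 4 - 1 = 3)
y = 12 (y = -3*(-4) = 12)
W = -15 (W = (3*1)*(-5) = 3*(-5) = -15)
W*(78 + y) = -15*(78 + 12) = -15*90 = -1350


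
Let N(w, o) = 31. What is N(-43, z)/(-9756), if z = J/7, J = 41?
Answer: -31/9756 ≈ -0.0031775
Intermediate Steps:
z = 41/7 ≈ 5.8571
N(-43, z)/(-9756) = 31/(-9756) = 31*(-1/9756) = -31/9756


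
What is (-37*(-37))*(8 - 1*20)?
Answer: -16428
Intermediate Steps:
(-37*(-37))*(8 - 1*20) = 1369*(8 - 20) = 1369*(-12) = -16428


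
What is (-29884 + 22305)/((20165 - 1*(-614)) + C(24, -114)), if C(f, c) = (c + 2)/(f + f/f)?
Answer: -14575/39951 ≈ -0.36482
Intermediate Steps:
C(f, c) = (2 + c)/(1 + f) (C(f, c) = (2 + c)/(f + 1) = (2 + c)/(1 + f))
(-29884 + 22305)/((20165 - 1*(-614)) + C(24, -114)) = (-29884 + 22305)/((20165 - 1*(-614)) + (2 - 114)/(1 + 24)) = -7579/((20165 + 614) - 112/25) = -7579/(20779 + (1/25)*(-112)) = -7579/(20779 - 112/25) = -7579/519363/25 = -7579*25/519363 = -14575/39951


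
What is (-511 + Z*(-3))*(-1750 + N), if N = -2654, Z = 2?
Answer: 2276868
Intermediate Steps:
(-511 + Z*(-3))*(-1750 + N) = (-511 + 2*(-3))*(-1750 - 2654) = (-511 - 6)*(-4404) = -517*(-4404) = 2276868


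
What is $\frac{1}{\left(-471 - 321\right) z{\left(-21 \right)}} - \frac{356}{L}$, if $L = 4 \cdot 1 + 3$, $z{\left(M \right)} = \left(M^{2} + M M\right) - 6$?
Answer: $- \frac{246989959}{4856544} \approx -50.857$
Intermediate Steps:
$z{\left(M \right)} = -6 + 2 M^{2}$ ($z{\left(M \right)} = \left(M^{2} + M^{2}\right) - 6 = 2 M^{2} - 6 = -6 + 2 M^{2}$)
$L = 7$ ($L = 4 + 3 = 7$)
$\frac{1}{\left(-471 - 321\right) z{\left(-21 \right)}} - \frac{356}{L} = \frac{1}{\left(-471 - 321\right) \left(-6 + 2 \left(-21\right)^{2}\right)} - \frac{356}{7} = \frac{1}{\left(-792\right) \left(-6 + 2 \cdot 441\right)} - \frac{356}{7} = - \frac{1}{792 \left(-6 + 882\right)} - \frac{356}{7} = - \frac{1}{792 \cdot 876} - \frac{356}{7} = \left(- \frac{1}{792}\right) \frac{1}{876} - \frac{356}{7} = - \frac{1}{693792} - \frac{356}{7} = - \frac{246989959}{4856544}$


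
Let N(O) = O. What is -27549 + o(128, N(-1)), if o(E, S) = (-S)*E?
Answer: -27421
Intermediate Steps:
o(E, S) = -E*S
-27549 + o(128, N(-1)) = -27549 - 1*128*(-1) = -27549 + 128 = -27421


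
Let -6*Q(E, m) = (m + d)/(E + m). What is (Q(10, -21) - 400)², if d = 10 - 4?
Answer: 77528025/484 ≈ 1.6018e+5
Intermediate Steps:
d = 6
Q(E, m) = -(6 + m)/(6*(E + m)) (Q(E, m) = -(m + 6)/(6*(E + m)) = -(6 + m)/(6*(E + m)))
(Q(10, -21) - 400)² = ((-1 - ⅙*(-21))/(10 - 21) - 400)² = ((-1 + 7/2)/(-11) - 400)² = (-1/11*5/2 - 400)² = (-5/22 - 400)² = (-8805/22)² = 77528025/484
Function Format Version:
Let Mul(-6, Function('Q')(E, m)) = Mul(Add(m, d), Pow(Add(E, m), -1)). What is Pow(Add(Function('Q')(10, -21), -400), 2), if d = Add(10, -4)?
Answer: Rational(77528025, 484) ≈ 1.6018e+5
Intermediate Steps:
d = 6
Function('Q')(E, m) = Mul(Rational(-1, 6), Pow(Add(E, m), -1), Add(6, m)) (Function('Q')(E, m) = Mul(Rational(-1, 6), Mul(Add(m, 6), Pow(Add(E, m), -1))) = Mul(Rational(-1, 6), Mul(Add(6, m), Pow(Add(E, m), -1))) = Mul(Rational(-1, 6), Mul(Pow(Add(E, m), -1), Add(6, m))) = Mul(Rational(-1, 6), Pow(Add(E, m), -1), Add(6, m)))
Pow(Add(Function('Q')(10, -21), -400), 2) = Pow(Add(Mul(Pow(Add(10, -21), -1), Add(-1, Mul(Rational(-1, 6), -21))), -400), 2) = Pow(Add(Mul(Pow(-11, -1), Add(-1, Rational(7, 2))), -400), 2) = Pow(Add(Mul(Rational(-1, 11), Rational(5, 2)), -400), 2) = Pow(Add(Rational(-5, 22), -400), 2) = Pow(Rational(-8805, 22), 2) = Rational(77528025, 484)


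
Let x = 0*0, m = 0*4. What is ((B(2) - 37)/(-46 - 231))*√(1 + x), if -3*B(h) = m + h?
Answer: 113/831 ≈ 0.13598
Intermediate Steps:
m = 0
B(h) = -h/3 (B(h) = -(0 + h)/3 = -h/3)
x = 0
((B(2) - 37)/(-46 - 231))*√(1 + x) = ((-⅓*2 - 37)/(-46 - 231))*√(1 + 0) = ((-⅔ - 37)/(-277))*√1 = -113/3*(-1/277)*1 = (113/831)*1 = 113/831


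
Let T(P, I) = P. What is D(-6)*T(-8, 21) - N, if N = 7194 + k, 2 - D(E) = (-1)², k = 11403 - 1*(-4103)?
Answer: -22708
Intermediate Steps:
k = 15506 (k = 11403 + 4103 = 15506)
D(E) = 1 (D(E) = 2 - 1*(-1)² = 2 - 1*1 = 2 - 1 = 1)
N = 22700 (N = 7194 + 15506 = 22700)
D(-6)*T(-8, 21) - N = 1*(-8) - 1*22700 = -8 - 22700 = -22708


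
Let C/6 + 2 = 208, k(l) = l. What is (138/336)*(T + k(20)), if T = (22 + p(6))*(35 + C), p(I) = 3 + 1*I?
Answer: 906683/56 ≈ 16191.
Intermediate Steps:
p(I) = 3 + I
C = 1236 (C = -12 + 6*208 = -12 + 1248 = 1236)
T = 39401 (T = (22 + (3 + 6))*(35 + 1236) = (22 + 9)*1271 = 31*1271 = 39401)
(138/336)*(T + k(20)) = (138/336)*(39401 + 20) = (138*(1/336))*39421 = (23/56)*39421 = 906683/56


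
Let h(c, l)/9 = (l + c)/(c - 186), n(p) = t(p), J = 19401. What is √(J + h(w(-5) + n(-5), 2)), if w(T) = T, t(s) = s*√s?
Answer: √6*√((617603 + 16175*I*√5)/(191 + 5*I*√5)) ≈ 139.29 + 0.0018551*I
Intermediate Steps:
t(s) = s^(3/2)
n(p) = p^(3/2)
h(c, l) = 9*(c + l)/(-186 + c) (h(c, l) = 9*((l + c)/(c - 186)) = 9*((c + l)/(-186 + c)) = 9*(c + l)/(-186 + c))
√(J + h(w(-5) + n(-5), 2)) = √(19401 + 9*((-5 + (-5)^(3/2)) + 2)/(-186 + (-5 + (-5)^(3/2)))) = √(19401 + 9*((-5 - 5*I*√5) + 2)/(-186 + (-5 - 5*I*√5))) = √(19401 + 9*(-3 - 5*I*√5)/(-191 - 5*I*√5))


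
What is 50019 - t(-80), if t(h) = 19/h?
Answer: 4001539/80 ≈ 50019.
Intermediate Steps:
50019 - t(-80) = 50019 - 19/(-80) = 50019 - 19*(-1)/80 = 50019 - 1*(-19/80) = 50019 + 19/80 = 4001539/80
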